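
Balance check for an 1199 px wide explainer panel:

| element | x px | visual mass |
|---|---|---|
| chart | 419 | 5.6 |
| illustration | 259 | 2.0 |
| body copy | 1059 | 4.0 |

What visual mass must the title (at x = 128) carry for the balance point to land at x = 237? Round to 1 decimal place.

w ≈ 39.9

Fixed elements: Σw = 5.6 + 2.0 + 4.0 = 11.6, Σw·x = 5.6·419 + 2.0·259 + 4.0·1059 = 7100.4.
For the centroid to hit 237: (7100.4 + w·128) / (11.6 + w) = 237.
Rearranging, w·(128 − 237) = 237·11.6 − 7100.4 = -4351.2, so w ≈ -4351.2/-109 = 39.92.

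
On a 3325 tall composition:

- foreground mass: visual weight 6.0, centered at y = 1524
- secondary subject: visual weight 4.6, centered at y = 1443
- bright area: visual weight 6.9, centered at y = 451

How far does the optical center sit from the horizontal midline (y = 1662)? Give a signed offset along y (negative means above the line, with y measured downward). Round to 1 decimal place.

Σw = 6.0 + 4.6 + 6.9 = 17.5.
y: (6.0·1524 + 4.6·1443 + 6.9·451) / 17.5 = 18893.7 / 17.5 ≈ 1079.64
Offset from y = 1662: 1079.64 − 1662 ≈ -582.36.

≈ -582.4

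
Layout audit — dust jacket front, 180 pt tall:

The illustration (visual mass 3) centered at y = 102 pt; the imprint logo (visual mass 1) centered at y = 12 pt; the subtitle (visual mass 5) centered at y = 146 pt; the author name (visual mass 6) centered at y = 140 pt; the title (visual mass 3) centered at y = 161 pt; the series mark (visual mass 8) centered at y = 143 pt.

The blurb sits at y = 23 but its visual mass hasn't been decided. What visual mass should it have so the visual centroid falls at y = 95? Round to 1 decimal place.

w ≈ 14.5

Known weights sum to 3 + 1 + 5 + 6 + 3 + 8 = 26; their moment is 3·102 + 1·12 + 5·146 + 6·140 + 3·161 + 8·143 = 3515.
Set Σw·y/Σw = 95: (3515 + 23w) = 95·(26 + w).
So w = (95·26 − 3515)/(23 − 95) = -1045/-72 ≈ 14.51.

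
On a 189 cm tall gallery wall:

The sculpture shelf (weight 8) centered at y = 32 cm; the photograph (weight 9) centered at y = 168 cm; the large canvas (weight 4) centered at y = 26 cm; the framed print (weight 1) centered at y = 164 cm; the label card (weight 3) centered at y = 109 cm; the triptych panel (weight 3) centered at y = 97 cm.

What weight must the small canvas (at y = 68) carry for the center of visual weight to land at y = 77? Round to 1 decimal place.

Known weights sum to 8 + 9 + 4 + 1 + 3 + 3 = 28; their moment is 8·32 + 9·168 + 4·26 + 1·164 + 3·109 + 3·97 = 2654.
Set Σw·y/Σw = 77: (2654 + 68w) = 77·(28 + w).
Rearranging, w·(68 − 77) = 77·28 − 2654 = -498, so w ≈ -498/-9 = 55.33.

w ≈ 55.3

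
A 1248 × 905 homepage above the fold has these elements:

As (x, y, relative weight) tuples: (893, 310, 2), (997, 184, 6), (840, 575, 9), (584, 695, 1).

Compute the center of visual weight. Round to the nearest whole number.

Σw = 2 + 6 + 9 + 1 = 18.
Σw·x = 2·893 + 6·997 + 9·840 + 1·584 = 15912, so x̄ = 15912/18 ≈ 884.00.
Σw·y = 2·310 + 6·184 + 9·575 + 1·695 = 7594, so ȳ = 7594/18 ≈ 421.89.

(884, 422)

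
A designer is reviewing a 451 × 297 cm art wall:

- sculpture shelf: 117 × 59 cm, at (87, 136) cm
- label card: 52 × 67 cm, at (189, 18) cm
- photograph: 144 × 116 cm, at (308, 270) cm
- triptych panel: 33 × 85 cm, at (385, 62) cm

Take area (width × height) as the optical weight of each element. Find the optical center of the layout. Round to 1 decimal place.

Areas → weights: sculpture shelf 117·59 = 6903, label card 52·67 = 3484, photograph 144·116 = 16704, triptych panel 33·85 = 2805; Σw = 29896.
x-moment: 6903·87 + 3484·189 + 16704·308 + 2805·385 = 7483794; centroid 7483794/29896 ≈ 250.33.
y-moment: 6903·136 + 3484·18 + 16704·270 + 2805·62 = 5685510; centroid 5685510/29896 ≈ 190.18.

(250.3, 190.2)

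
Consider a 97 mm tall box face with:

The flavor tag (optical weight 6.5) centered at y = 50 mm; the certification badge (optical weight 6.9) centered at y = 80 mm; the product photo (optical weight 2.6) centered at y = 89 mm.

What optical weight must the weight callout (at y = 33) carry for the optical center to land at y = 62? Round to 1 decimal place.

w ≈ 4.0

Existing Σw = 16.0 (6.5 + 6.9 + 2.6); existing moment 6.5·50 + 6.9·80 + 2.6·89 = 1108.4.
Set Σw·y/Σw = 62: (1108.4 + 33w) = 62·(16.0 + w).
Rearranging, w·(33 − 62) = 62·16.0 − 1108.4 = -116.4, so w ≈ -116.4/-29 = 4.01.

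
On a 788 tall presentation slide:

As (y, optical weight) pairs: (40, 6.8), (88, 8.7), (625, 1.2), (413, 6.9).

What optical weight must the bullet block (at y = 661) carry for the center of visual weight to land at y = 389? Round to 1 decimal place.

w ≈ 16.7

Fixed elements: Σw = 6.8 + 8.7 + 1.2 + 6.9 = 23.6, Σw·y = 6.8·40 + 8.7·88 + 1.2·625 + 6.9·413 = 4637.3.
Balance at y = 389 requires (4637.3 + w·661) / (23.6 + w) = 389.
Solving: w = (389·23.6 − 4637.3) / (661 − 389) = 4543.1 / 272 ≈ 16.70.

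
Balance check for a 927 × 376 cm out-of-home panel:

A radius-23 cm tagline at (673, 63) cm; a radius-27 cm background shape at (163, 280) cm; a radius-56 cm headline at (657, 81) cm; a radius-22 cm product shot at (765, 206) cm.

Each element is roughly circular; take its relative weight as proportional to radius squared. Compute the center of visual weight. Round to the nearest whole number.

(596, 121)

r² weights: tagline 23² = 529, background shape 27² = 729, headline 56² = 3136, product shot 22² = 484. Total = 4878.
x: (529·673 + 729·163 + 3136·657 + 484·765) / 4878 = 2905456 / 4878 ≈ 595.62
y: (529·63 + 729·280 + 3136·81 + 484·206) / 4878 = 591167 / 4878 ≈ 121.19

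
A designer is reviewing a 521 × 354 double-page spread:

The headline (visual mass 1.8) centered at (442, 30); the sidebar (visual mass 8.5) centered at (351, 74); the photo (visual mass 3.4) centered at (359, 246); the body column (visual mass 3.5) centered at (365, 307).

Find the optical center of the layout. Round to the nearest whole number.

Σw = 1.8 + 8.5 + 3.4 + 3.5 = 17.2.
Σw·x = 1.8·442 + 8.5·351 + 3.4·359 + 3.5·365 = 6277.2, so x̄ = 6277.2/17.2 ≈ 364.95.
Σw·y = 1.8·30 + 8.5·74 + 3.4·246 + 3.5·307 = 2593.9, so ȳ = 2593.9/17.2 ≈ 150.81.

(365, 151)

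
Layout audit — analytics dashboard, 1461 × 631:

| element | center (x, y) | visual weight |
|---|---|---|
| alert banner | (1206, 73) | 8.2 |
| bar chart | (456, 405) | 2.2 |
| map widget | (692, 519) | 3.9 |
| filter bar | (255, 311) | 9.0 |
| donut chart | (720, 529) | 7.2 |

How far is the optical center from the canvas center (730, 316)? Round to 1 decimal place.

Weights sum to 8.2 + 2.2 + 3.9 + 9.0 + 7.2 = 30.5.
x-moment: 8.2·1206 + 2.2·456 + 3.9·692 + 9.0·255 + 7.2·720 = 21070.2; centroid 21070.2/30.5 ≈ 690.83.
y-moment: 8.2·73 + 2.2·405 + 3.9·519 + 9.0·311 + 7.2·529 = 10121.5; centroid 10121.5/30.5 ≈ 331.85.
From (730, 316): dx = -39.17, dy = 15.85, so the distance is √(dx²+dy²) ≈ 42.26.

≈ 42.3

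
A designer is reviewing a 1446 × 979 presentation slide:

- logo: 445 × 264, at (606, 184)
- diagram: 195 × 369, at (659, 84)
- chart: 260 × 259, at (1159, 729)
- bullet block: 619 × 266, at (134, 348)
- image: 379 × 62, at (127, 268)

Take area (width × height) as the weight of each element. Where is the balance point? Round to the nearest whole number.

Areas: logo 445·264 = 117480, diagram 195·369 = 71955, chart 260·259 = 67340, bullet block 619·266 = 164654, image 379·62 = 23498. Total weight = 444927.
x-moment: 117480·606 + 71955·659 + 67340·1159 + 164654·134 + 23498·127 = 221706167; centroid 221706167/444927 ≈ 498.30.
y-moment: 117480·184 + 71955·84 + 67340·729 + 164654·348 + 23498·268 = 140348456; centroid 140348456/444927 ≈ 315.44.

(498, 315)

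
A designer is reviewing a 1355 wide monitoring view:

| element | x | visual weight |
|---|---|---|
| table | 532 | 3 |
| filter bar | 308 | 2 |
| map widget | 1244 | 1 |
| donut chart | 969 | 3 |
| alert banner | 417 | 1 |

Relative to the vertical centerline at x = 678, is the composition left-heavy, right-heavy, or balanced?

balanced

Σw = 3 + 2 + 1 + 3 + 1 = 10.
Σw·x = 3·532 + 2·308 + 1·1244 + 3·969 + 1·417 = 6780, so x̄ = 6780/10 ≈ 678.00.
The centroid 678.00 matches the midline at 678, so the layout is balanced.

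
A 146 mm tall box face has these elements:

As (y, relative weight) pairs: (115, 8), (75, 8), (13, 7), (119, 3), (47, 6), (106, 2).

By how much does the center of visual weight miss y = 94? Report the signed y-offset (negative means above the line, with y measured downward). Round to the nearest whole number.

Total weight = 8 + 8 + 7 + 3 + 6 + 2 = 34.
Σw·y = 8·115 + 8·75 + 7·13 + 3·119 + 6·47 + 2·106 = 2462, so ȳ = 2462/34 ≈ 72.41.
Difference: 72.41 − 94 ≈ -21.59.

≈ -22 mm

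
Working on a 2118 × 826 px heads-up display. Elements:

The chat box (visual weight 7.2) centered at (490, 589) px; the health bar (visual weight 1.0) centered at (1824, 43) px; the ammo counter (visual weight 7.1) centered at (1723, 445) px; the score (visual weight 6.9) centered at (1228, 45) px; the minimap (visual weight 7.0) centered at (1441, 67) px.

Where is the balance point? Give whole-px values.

Total weight = 7.2 + 1.0 + 7.1 + 6.9 + 7.0 = 29.2.
x-moment: 7.2·490 + 1.0·1824 + 7.1·1723 + 6.9·1228 + 7.0·1441 = 36145.5; centroid 36145.5/29.2 ≈ 1237.86.
y-moment: 7.2·589 + 1.0·43 + 7.1·445 + 6.9·45 + 7.0·67 = 8222.8; centroid 8222.8/29.2 ≈ 281.60.

(1238, 282)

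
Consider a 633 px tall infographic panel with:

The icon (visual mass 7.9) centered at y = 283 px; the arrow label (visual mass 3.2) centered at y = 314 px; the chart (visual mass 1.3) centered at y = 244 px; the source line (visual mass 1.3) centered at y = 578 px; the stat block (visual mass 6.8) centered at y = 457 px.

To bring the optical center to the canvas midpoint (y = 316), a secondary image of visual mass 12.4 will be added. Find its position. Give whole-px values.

New total weight: (7.9 + 3.2 + 1.3 + 1.3 + 6.8) + 12.4 = 32.9.
y: target moment 32.9×316 = 10396.4; current 7.9·283 + 3.2·314 + 1.3·244 + 1.3·578 + 6.8·457 = 7416.7; the secondary image supplies 2979.7, so y = 2979.7/12.4 ≈ 240.30.

y ≈ 240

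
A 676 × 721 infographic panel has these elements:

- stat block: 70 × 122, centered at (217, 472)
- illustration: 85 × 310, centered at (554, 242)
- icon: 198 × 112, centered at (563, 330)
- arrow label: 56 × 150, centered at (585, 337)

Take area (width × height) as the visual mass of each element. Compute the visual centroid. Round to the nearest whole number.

Areas: stat block 70·122 = 8540, illustration 85·310 = 26350, icon 198·112 = 22176, arrow label 56·150 = 8400. Total weight = 65466.
x-moment: 8540·217 + 26350·554 + 22176·563 + 8400·585 = 33850168; centroid 33850168/65466 ≈ 517.06.
y-moment: 8540·472 + 26350·242 + 22176·330 + 8400·337 = 20556460; centroid 20556460/65466 ≈ 314.00.

(517, 314)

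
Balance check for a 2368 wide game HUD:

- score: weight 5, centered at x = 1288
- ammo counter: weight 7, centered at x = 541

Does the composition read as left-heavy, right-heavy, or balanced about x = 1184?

Weights sum to 5 + 7 = 12.
x: (5·1288 + 7·541) / 12 = 10227 / 12 ≈ 852.25
Since 852.2 is left of 1184, the composition reads left-heavy.

left-heavy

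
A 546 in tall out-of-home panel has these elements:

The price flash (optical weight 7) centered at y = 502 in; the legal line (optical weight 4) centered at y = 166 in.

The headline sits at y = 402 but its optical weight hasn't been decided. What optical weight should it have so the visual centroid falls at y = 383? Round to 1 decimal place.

Known weights sum to 7 + 4 = 11; their moment is 7·502 + 4·166 = 4178.
For the centroid to hit 383: (4178 + w·402) / (11 + w) = 383.
Solving: w = (383·11 − 4178) / (402 − 383) = 35 / 19 ≈ 1.84.

w ≈ 1.8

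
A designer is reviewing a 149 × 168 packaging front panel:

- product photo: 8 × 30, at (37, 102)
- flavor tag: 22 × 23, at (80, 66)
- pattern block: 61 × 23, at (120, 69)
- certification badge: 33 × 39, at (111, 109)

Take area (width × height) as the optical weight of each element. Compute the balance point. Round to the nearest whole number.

Taking area as weight: product photo 8·30 = 240, flavor tag 22·23 = 506, pattern block 61·23 = 1403, certification badge 33·39 = 1287. Sum 3436.
Σw·x = 240·37 + 506·80 + 1403·120 + 1287·111 = 360577, so x̄ = 360577/3436 ≈ 104.94.
Σw·y = 240·102 + 506·66 + 1403·69 + 1287·109 = 294966, so ȳ = 294966/3436 ≈ 85.85.

(105, 86)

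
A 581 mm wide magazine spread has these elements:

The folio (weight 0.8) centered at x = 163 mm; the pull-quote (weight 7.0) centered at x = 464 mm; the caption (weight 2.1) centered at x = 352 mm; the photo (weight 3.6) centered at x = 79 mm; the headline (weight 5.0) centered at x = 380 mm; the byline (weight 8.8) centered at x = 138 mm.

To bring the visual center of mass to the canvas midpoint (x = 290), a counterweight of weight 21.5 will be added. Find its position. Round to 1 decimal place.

x ≈ 308.6

After adding the counterweight, total weight = 0.8 + 7.0 + 2.1 + 3.6 + 5.0 + 8.8 + 21.5 = 48.8.
x: need Σw·x = 48.8·290 = 14152.0. Existing = 0.8·163 + 7.0·464 + 2.1·352 + 3.6·79 + 5.0·380 + 8.8·138 = 7516.4. Remainder 6635.6 / 21.5 ≈ 308.63.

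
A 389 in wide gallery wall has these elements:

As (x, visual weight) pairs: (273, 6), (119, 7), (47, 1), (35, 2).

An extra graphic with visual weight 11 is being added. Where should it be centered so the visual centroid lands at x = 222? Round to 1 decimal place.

With the extra graphic, Σw becomes 6 + 7 + 1 + 2 + 11 = 27.
x: target moment 27×222 = 5994; current 6·273 + 7·119 + 1·47 + 2·35 = 2588; the extra graphic supplies 3406, so x = 3406/11 ≈ 309.64.

x ≈ 309.6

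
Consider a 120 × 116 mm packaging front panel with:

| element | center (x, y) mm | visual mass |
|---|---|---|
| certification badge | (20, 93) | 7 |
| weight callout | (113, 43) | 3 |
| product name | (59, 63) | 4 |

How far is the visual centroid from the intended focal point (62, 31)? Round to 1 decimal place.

≈ 44.1 mm

Σw = 7 + 3 + 4 = 14.
x-moment: 7·20 + 3·113 + 4·59 = 715; centroid 715/14 ≈ 51.07.
y-moment: 7·93 + 3·43 + 4·63 = 1032; centroid 1032/14 ≈ 73.71.
From (62, 31): dx = -10.93, dy = 42.71, so the distance is √(dx²+dy²) ≈ 44.09.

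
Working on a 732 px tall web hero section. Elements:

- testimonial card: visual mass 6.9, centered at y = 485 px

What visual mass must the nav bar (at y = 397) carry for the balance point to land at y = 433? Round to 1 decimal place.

w ≈ 10.0

Known: weight 6.9 with moment 6.9·485 = 3346.5.
For the centroid to hit 433: (3346.5 + w·397) / (6.9 + w) = 433.
Rearranging, w·(397 − 433) = 433·6.9 − 3346.5 = -358.8, so w ≈ -358.8/-36 = 9.97.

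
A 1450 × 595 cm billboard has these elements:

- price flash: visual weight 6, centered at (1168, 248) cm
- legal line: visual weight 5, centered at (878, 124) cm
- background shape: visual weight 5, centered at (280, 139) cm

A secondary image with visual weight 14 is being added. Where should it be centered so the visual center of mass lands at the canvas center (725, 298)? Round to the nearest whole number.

(639, 438)

New total weight: (6 + 5 + 5) + 14 = 30.
Along x: (12798 + 14·x) / 30 = 725 (existing moment 6·1168 + 5·878 + 5·280 = 12798) ⇒ x = (21750 − 12798) / 14 ≈ 639.43.
Along y: (2803 + 14·y) / 30 = 298 (existing moment 6·248 + 5·124 + 5·139 = 2803) ⇒ y = (8940 − 2803) / 14 ≈ 438.36.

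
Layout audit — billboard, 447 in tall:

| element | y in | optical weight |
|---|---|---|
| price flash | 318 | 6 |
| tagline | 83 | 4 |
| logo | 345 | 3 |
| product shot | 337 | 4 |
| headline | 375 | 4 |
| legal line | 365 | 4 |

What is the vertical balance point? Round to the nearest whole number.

y ≈ 303

Total weight = 6 + 4 + 3 + 4 + 4 + 4 = 25.
y: moment 7583 / weight 25 ≈ 303.32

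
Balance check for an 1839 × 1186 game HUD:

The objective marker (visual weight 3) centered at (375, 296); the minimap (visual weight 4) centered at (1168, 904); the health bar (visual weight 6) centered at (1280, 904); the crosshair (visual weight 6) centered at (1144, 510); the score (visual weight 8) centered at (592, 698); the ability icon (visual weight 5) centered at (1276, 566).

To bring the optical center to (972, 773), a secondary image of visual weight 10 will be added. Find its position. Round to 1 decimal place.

(936.7, 1106.4)

With the secondary image, Σw becomes 3 + 4 + 6 + 6 + 8 + 5 + 10 = 42.
Along x: (31457 + 10·x) / 42 = 972 (existing moment 3·375 + 4·1168 + 6·1280 + 6·1144 + 8·592 + 5·1276 = 31457) ⇒ x = (40824 − 31457) / 10 ≈ 936.70.
Along y: (21402 + 10·y) / 42 = 773 (existing moment 3·296 + 4·904 + 6·904 + 6·510 + 8·698 + 5·566 = 21402) ⇒ y = (32466 − 21402) / 10 ≈ 1106.40.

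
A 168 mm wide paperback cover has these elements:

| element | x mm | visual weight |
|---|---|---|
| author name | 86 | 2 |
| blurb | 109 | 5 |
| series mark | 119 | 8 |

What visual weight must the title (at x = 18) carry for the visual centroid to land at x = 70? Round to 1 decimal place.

Existing Σw = 15 (2 + 5 + 8); existing moment 2·86 + 5·109 + 8·119 = 1669.
For the centroid to hit 70: (1669 + w·18) / (15 + w) = 70.
Solving: w = (70·15 − 1669) / (18 − 70) = -619 / -52 ≈ 11.90.

w ≈ 11.9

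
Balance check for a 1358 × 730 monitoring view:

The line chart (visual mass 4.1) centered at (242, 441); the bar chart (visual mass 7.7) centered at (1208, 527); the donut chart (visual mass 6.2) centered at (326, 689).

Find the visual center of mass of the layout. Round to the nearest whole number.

(684, 563)

Total weight = 4.1 + 7.7 + 6.2 = 18.0.
x: (4.1·242 + 7.7·1208 + 6.2·326) / 18.0 = 12315.0 / 18.0 ≈ 684.17
y: (4.1·441 + 7.7·527 + 6.2·689) / 18.0 = 10137.8 / 18.0 ≈ 563.21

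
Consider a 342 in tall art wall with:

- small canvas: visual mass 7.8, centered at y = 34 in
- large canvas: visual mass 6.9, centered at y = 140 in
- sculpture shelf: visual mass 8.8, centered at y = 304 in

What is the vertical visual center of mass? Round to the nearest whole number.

Σw = 7.8 + 6.9 + 8.8 = 23.5.
y: (7.8·34 + 6.9·140 + 8.8·304) / 23.5 = 3906.4 / 23.5 ≈ 166.23

y ≈ 166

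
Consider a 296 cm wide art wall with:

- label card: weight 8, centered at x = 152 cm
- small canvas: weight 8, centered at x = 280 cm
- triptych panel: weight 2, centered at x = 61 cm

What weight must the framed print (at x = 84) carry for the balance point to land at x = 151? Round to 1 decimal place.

Known weights sum to 8 + 8 + 2 = 18; their moment is 8·152 + 8·280 + 2·61 = 3578.
Balance at x = 151 requires (3578 + w·84) / (18 + w) = 151.
Solving: w = (151·18 − 3578) / (84 − 151) = -860 / -67 ≈ 12.84.

w ≈ 12.8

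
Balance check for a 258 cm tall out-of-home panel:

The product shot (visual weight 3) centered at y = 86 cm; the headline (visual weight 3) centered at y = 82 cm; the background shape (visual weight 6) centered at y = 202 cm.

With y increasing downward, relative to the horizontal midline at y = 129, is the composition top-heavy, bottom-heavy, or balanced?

Σw = 3 + 3 + 6 = 12.
Σw·y = 3·86 + 3·82 + 6·202 = 1716, so ȳ = 1716/12 ≈ 143.00.
143.0 vs midline 129 → bottom-heavy.

bottom-heavy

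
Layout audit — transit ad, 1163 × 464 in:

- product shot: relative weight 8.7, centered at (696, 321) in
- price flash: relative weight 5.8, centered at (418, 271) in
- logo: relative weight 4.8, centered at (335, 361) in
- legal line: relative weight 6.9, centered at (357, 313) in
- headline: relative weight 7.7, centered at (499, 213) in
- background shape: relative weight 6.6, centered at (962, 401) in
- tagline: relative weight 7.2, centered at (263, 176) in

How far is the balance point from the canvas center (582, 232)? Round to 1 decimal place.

≈ 87.2 in

Σw = 8.7 + 5.8 + 4.8 + 6.9 + 7.7 + 6.6 + 7.2 = 47.7.
x: moment 24636.0 / weight 47.7 ≈ 516.48
Σw·y = 13810.9; ȳ = 13810.9/47.7 ≈ 289.54.
Offset from (582, 232): Δx ≈ -65.52, Δy ≈ 57.54; distance = √(Δx² + Δy²) ≈ 87.20.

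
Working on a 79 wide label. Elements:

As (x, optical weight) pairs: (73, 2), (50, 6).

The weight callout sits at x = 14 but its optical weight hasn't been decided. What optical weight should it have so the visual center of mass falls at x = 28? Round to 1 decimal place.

Fixed elements: Σw = 2 + 6 = 8, Σw·x = 2·73 + 6·50 = 446.
Balance at x = 28 requires (446 + w·14) / (8 + w) = 28.
Solving: w = (28·8 − 446) / (14 − 28) = -222 / -14 ≈ 15.86.

w ≈ 15.9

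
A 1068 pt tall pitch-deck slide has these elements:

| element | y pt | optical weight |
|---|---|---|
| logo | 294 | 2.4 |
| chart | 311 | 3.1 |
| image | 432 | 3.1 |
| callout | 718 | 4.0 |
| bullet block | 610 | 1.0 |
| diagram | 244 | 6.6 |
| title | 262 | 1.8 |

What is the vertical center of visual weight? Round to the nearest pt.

Total weight = 2.4 + 3.1 + 3.1 + 4.0 + 1.0 + 6.6 + 1.8 = 22.0.
y: (2.4·294 + 3.1·311 + 3.1·432 + 4.0·718 + 1.0·610 + 6.6·244 + 1.8·262) / 22.0 = 8572.9 / 22.0 ≈ 389.68

y ≈ 390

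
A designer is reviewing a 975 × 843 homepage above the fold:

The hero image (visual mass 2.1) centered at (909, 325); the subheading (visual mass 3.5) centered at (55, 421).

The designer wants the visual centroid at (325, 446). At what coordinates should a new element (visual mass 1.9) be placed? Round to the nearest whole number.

With the new element, Σw becomes 2.1 + 3.5 + 1.9 = 7.5.
x: target moment 7.5×325 = 2437.5; current 2.1·909 + 3.5·55 = 2101.4; the new element supplies 336.1, so x = 336.1/1.9 ≈ 176.89.
y: target moment 7.5×446 = 3345.0; current 2.1·325 + 3.5·421 = 2156.0; the new element supplies 1189.0, so y = 1189.0/1.9 ≈ 625.79.

(177, 626)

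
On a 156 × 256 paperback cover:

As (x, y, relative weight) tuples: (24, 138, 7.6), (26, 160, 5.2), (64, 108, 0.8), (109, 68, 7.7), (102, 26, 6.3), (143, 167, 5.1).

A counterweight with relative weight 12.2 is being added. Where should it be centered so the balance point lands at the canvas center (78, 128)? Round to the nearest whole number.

With the counterweight, Σw becomes 7.6 + 5.2 + 0.8 + 7.7 + 6.3 + 5.1 + 12.2 = 44.9.
x: need Σw·x = 44.9·78 = 3502.2. Existing = 7.6·24 + 5.2·26 + 0.8·64 + 7.7·109 + 6.3·102 + 5.1·143 = 2580.0. Remainder 922.2 / 12.2 ≈ 75.59.
y: need Σw·y = 44.9·128 = 5747.2. Existing = 7.6·138 + 5.2·160 + 0.8·108 + 7.7·68 + 6.3·26 + 5.1·167 = 3506.3. Remainder 2240.9 / 12.2 ≈ 183.68.

(76, 184)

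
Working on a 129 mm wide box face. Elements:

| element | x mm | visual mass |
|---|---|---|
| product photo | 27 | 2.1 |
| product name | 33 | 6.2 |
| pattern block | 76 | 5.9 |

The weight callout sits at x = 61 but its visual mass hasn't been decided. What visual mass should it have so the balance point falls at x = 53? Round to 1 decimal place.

Fixed elements: Σw = 2.1 + 6.2 + 5.9 = 14.2, Σw·x = 2.1·27 + 6.2·33 + 5.9·76 = 709.7.
Set Σw·x/Σw = 53: (709.7 + 61w) = 53·(14.2 + w).
So w = (53·14.2 − 709.7)/(61 − 53) = 42.9/8 ≈ 5.36.

w ≈ 5.4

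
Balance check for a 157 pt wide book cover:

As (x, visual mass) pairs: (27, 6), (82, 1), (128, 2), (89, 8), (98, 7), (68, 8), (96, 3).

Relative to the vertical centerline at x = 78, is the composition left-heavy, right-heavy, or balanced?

balanced

Total weight = 6 + 1 + 2 + 8 + 7 + 8 + 3 = 35.
Σw·x = 2730; x̄ = 2730/35 ≈ 78.00.
78.00 = 78 exactly: balanced.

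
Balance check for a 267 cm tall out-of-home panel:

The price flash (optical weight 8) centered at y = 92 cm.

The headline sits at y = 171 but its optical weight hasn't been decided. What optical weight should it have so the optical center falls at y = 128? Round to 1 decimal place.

The single fixed element contributes weight 8, moment 8·92 = 736.
For the centroid to hit 128: (736 + w·171) / (8 + w) = 128.
Rearranging, w·(171 − 128) = 128·8 − 736 = 288, so w ≈ 288/43 = 6.70.

w ≈ 6.7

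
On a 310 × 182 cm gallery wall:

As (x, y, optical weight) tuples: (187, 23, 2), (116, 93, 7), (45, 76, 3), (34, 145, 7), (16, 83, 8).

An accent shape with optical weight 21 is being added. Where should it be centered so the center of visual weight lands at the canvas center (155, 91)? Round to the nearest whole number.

(274, 84)

With the accent shape, Σw becomes 2 + 7 + 3 + 7 + 8 + 21 = 48.
x: need Σw·x = 48·155 = 7440. Existing = 2·187 + 7·116 + 3·45 + 7·34 + 8·16 = 1687. Remainder 5753 / 21 ≈ 273.95.
y: need Σw·y = 48·91 = 4368. Existing = 2·23 + 7·93 + 3·76 + 7·145 + 8·83 = 2604. Remainder 1764 / 21 ≈ 84.00.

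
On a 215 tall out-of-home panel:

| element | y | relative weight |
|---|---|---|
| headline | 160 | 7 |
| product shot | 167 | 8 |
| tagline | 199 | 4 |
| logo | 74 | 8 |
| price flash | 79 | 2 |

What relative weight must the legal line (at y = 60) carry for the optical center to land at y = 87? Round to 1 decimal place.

Existing Σw = 29 (7 + 8 + 4 + 8 + 2); existing moment 7·160 + 8·167 + 4·199 + 8·74 + 2·79 = 4002.
Balance at y = 87 requires (4002 + w·60) / (29 + w) = 87.
Rearranging, w·(60 − 87) = 87·29 − 4002 = -1479, so w ≈ -1479/-27 = 54.78.

w ≈ 54.8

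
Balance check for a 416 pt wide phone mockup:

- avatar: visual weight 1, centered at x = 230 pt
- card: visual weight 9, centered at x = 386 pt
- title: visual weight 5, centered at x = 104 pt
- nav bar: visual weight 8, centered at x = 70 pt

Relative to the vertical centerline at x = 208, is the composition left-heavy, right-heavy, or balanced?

Σw = 1 + 9 + 5 + 8 = 23.
x-moment: 1·230 + 9·386 + 5·104 + 8·70 = 4784; centroid 4784/23 ≈ 208.00.
That equals the midline 208 — balanced.

balanced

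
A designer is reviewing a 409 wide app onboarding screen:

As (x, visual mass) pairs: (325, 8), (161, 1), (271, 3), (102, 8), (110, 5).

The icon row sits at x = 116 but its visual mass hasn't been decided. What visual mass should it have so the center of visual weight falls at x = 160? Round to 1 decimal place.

Known weights sum to 8 + 1 + 3 + 8 + 5 = 25; their moment is 8·325 + 1·161 + 3·271 + 8·102 + 5·110 = 4940.
Set Σw·x/Σw = 160: (4940 + 116w) = 160·(25 + w).
Solving: w = (160·25 − 4940) / (116 − 160) = -940 / -44 ≈ 21.36.

w ≈ 21.4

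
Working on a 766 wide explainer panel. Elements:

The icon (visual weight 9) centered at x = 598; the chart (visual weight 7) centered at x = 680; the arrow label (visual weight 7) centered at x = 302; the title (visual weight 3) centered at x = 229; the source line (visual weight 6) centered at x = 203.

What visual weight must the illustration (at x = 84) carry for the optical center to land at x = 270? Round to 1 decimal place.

Existing Σw = 32 (9 + 7 + 7 + 3 + 6); existing moment 9·598 + 7·680 + 7·302 + 3·229 + 6·203 = 14161.
Balance at x = 270 requires (14161 + w·84) / (32 + w) = 270.
Solving: w = (270·32 − 14161) / (84 − 270) = -5521 / -186 ≈ 29.68.

w ≈ 29.7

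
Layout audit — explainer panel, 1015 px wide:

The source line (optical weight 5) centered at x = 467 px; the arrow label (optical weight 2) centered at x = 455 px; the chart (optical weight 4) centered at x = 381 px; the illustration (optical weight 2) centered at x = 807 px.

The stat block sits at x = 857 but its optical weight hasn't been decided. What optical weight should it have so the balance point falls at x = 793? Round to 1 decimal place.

Fixed elements: Σw = 5 + 2 + 4 + 2 = 13, Σw·x = 5·467 + 2·455 + 4·381 + 2·807 = 6383.
Balance at x = 793 requires (6383 + w·857) / (13 + w) = 793.
Solving: w = (793·13 − 6383) / (857 − 793) = 3926 / 64 ≈ 61.34.

w ≈ 61.3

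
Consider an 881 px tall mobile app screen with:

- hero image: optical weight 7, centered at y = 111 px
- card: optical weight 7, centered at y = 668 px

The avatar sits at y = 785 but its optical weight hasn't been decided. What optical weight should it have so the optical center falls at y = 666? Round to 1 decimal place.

w ≈ 32.5

Fixed elements: Σw = 7 + 7 = 14, Σw·y = 7·111 + 7·668 = 5453.
For the centroid to hit 666: (5453 + w·785) / (14 + w) = 666.
Rearranging, w·(785 − 666) = 666·14 − 5453 = 3871, so w ≈ 3871/119 = 32.53.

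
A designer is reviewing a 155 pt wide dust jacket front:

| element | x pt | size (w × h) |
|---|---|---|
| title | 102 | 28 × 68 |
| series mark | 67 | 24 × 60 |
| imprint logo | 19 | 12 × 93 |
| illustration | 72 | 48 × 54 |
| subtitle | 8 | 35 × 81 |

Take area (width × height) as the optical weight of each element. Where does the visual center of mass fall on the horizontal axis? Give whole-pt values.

x ≈ 53

Areas → weights: title 28·68 = 1904, series mark 24·60 = 1440, imprint logo 12·93 = 1116, illustration 48·54 = 2592, subtitle 35·81 = 2835; Σw = 9887.
x: (1904·102 + 1440·67 + 1116·19 + 2592·72 + 2835·8) / 9887 = 521196 / 9887 ≈ 52.72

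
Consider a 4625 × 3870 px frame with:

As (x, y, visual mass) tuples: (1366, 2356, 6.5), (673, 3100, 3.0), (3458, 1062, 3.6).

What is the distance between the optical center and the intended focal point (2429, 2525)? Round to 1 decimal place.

≈ 737.4 px

Σw = 6.5 + 3.0 + 3.6 = 13.1.
x-moment: 6.5·1366 + 3.0·673 + 3.6·3458 = 23346.8; centroid 23346.8/13.1 ≈ 1782.20.
y-moment: 6.5·2356 + 3.0·3100 + 3.6·1062 = 28437.2; centroid 28437.2/13.1 ≈ 2170.78.
From (2429, 2525): dx = -646.80, dy = -354.22, so the distance is √(dx²+dy²) ≈ 737.44.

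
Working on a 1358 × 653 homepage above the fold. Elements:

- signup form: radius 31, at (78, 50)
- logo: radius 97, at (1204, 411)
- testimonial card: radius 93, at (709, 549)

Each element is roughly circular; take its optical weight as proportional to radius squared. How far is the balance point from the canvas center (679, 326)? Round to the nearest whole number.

≈ 275

Weights ∝ r²: signup form 31² = 961, logo 97² = 9409, testimonial card 93² = 8649; Σw = 19019.
Σw·x = 961·78 + 9409·1204 + 8649·709 = 17535535, so x̄ = 17535535/19019 ≈ 922.00.
Σw·y = 961·50 + 9409·411 + 8649·549 = 8663450, so ȳ = 8663450/19019 ≈ 455.52.
Offset from (679, 326): Δx ≈ 243.00, Δy ≈ 129.52; distance = √(Δx² + Δy²) ≈ 275.36.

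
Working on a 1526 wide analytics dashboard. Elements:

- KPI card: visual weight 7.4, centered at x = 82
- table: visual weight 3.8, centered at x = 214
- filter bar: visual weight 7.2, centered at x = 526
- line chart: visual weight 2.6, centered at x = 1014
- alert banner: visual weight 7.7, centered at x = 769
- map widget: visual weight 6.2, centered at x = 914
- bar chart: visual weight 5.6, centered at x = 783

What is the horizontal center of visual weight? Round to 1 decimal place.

x ≈ 588.1

Weights sum to 7.4 + 3.8 + 7.2 + 2.6 + 7.7 + 6.2 + 5.6 = 40.5.
Σw·x = 23816.5; x̄ = 23816.5/40.5 ≈ 588.06.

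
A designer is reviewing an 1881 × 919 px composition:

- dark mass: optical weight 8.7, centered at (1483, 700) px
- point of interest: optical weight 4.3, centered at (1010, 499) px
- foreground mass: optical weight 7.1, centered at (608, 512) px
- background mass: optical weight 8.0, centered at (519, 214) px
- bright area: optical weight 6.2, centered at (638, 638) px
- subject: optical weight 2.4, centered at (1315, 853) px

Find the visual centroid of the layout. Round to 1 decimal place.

(894.4, 533.7)

Σw = 8.7 + 4.3 + 7.1 + 8.0 + 6.2 + 2.4 = 36.7.
Σw·x = 32825.5; x̄ = 32825.5/36.7 ≈ 894.43.
Σw·y = 19585.7; ȳ = 19585.7/36.7 ≈ 533.67.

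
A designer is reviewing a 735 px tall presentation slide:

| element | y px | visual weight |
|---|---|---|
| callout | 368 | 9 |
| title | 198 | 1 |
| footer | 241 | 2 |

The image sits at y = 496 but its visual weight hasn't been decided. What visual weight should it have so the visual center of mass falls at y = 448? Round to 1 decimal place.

Known weights sum to 9 + 1 + 2 = 12; their moment is 9·368 + 1·198 + 2·241 = 3992.
For the centroid to hit 448: (3992 + w·496) / (12 + w) = 448.
Solving: w = (448·12 − 3992) / (496 − 448) = 1384 / 48 ≈ 28.83.

w ≈ 28.8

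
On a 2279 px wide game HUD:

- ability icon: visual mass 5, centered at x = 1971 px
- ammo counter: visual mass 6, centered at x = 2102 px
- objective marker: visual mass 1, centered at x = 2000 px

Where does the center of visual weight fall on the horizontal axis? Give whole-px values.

x ≈ 2039

Total weight = 5 + 6 + 1 = 12.
x-moment: 5·1971 + 6·2102 + 1·2000 = 24467; centroid 24467/12 ≈ 2038.92.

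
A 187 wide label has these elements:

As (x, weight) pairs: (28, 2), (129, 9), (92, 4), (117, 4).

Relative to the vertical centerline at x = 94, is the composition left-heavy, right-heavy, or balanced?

right-heavy

Σw = 2 + 9 + 4 + 4 = 19.
x-moment: 2·28 + 9·129 + 4·92 + 4·117 = 2053; centroid 2053/19 ≈ 108.05.
108.1 lies right of the midline 94, so the layout is right-heavy.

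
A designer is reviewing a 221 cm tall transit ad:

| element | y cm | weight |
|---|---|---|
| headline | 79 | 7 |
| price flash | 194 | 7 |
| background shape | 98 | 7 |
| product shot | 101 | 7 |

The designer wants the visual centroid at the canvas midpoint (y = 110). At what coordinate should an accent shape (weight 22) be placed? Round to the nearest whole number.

y ≈ 100

New total weight: (7 + 7 + 7 + 7) + 22 = 50.
y: target moment 50×110 = 5500; current 7·79 + 7·194 + 7·98 + 7·101 = 3304; the accent shape supplies 2196, so y = 2196/22 ≈ 99.82.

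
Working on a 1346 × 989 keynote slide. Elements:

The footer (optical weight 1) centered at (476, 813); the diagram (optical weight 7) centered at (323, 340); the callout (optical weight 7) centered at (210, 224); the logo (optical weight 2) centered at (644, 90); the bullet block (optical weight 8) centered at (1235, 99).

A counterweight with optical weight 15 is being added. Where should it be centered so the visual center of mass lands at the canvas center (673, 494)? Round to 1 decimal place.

(769.7, 935.1)

After adding the counterweight, total weight = 1 + 7 + 7 + 2 + 8 + 15 = 40.
x: target moment 40×673 = 26920; current 1·476 + 7·323 + 7·210 + 2·644 + 8·1235 = 15375; the counterweight supplies 11545, so x = 11545/15 ≈ 769.67.
y: target moment 40×494 = 19760; current 1·813 + 7·340 + 7·224 + 2·90 + 8·99 = 5733; the counterweight supplies 14027, so y = 14027/15 ≈ 935.13.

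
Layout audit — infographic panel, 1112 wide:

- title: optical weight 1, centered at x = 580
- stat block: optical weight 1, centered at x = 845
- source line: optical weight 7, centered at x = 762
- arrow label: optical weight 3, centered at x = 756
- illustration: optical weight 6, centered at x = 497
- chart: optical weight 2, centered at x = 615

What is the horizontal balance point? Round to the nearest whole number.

Σw = 1 + 1 + 7 + 3 + 6 + 2 = 20.
Σw·x = 13239; x̄ = 13239/20 ≈ 661.95.

x ≈ 662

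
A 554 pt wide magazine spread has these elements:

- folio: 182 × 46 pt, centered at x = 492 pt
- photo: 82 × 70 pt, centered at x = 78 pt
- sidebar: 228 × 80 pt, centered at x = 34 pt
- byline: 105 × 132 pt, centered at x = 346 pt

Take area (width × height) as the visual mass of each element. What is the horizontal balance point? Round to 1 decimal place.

x ≈ 216.0

Taking area as weight: folio 182·46 = 8372, photo 82·70 = 5740, sidebar 228·80 = 18240, byline 105·132 = 13860. Sum 46212.
x-moment: 8372·492 + 5740·78 + 18240·34 + 13860·346 = 9982464; centroid 9982464/46212 ≈ 216.01.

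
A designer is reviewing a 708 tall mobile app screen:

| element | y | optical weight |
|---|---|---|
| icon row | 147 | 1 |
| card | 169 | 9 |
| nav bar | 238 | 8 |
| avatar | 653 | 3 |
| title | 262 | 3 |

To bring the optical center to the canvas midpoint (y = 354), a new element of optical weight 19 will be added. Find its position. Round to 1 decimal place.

y ≈ 468.7

New total weight: (1 + 9 + 8 + 3 + 3) + 19 = 43.
y: need Σw·y = 43·354 = 15222. Existing = 1·147 + 9·169 + 8·238 + 3·653 + 3·262 = 6317. Remainder 8905 / 19 ≈ 468.68.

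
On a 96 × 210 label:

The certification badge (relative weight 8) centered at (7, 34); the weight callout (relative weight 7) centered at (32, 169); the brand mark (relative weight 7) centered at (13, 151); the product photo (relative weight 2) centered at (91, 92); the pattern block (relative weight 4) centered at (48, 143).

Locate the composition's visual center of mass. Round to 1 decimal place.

(26.6, 116.7)

Weights sum to 8 + 7 + 7 + 2 + 4 = 28.
Σw·x = 8·7 + 7·32 + 7·13 + 2·91 + 4·48 = 745, so x̄ = 745/28 ≈ 26.61.
Σw·y = 8·34 + 7·169 + 7·151 + 2·92 + 4·143 = 3268, so ȳ = 3268/28 ≈ 116.71.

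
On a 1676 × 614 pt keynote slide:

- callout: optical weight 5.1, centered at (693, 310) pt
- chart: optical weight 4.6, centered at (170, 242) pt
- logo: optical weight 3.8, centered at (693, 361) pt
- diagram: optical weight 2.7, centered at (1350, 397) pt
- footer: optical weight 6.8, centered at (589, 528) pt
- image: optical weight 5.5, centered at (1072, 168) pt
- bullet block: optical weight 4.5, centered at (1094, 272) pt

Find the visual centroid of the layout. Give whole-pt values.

(770, 330)

Σw = 5.1 + 4.6 + 3.8 + 2.7 + 6.8 + 5.5 + 4.5 = 33.0.
Σw·x = 5.1·693 + 4.6·170 + 3.8·693 + 2.7·1350 + 6.8·589 + 5.5·1072 + 4.5·1094 = 25418.9, so x̄ = 25418.9/33.0 ≈ 770.27.
Σw·y = 5.1·310 + 4.6·242 + 3.8·361 + 2.7·397 + 6.8·528 + 5.5·168 + 4.5·272 = 10876.3, so ȳ = 10876.3/33.0 ≈ 329.58.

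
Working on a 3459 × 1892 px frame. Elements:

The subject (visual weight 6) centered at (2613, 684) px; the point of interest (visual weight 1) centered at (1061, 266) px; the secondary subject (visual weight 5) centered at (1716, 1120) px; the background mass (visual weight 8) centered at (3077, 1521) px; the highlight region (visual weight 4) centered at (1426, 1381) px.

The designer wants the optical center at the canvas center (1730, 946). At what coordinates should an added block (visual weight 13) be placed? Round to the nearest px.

(644, 565)

With the added block, Σw becomes 6 + 1 + 5 + 8 + 4 + 13 = 37.
x: target moment 37×1730 = 64010; current 6·2613 + 1·1061 + 5·1716 + 8·3077 + 4·1426 = 55639; the added block supplies 8371, so x = 8371/13 ≈ 643.92.
y: target moment 37×946 = 35002; current 6·684 + 1·266 + 5·1120 + 8·1521 + 4·1381 = 27662; the added block supplies 7340, so y = 7340/13 ≈ 564.62.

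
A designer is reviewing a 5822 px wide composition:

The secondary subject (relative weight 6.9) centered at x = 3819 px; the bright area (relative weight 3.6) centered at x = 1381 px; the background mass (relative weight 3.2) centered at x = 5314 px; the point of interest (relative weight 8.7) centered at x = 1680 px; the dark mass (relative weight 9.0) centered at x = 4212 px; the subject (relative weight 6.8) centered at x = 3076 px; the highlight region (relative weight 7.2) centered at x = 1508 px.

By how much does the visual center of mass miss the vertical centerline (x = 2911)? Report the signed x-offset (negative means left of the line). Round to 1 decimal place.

Total weight = 6.9 + 3.6 + 3.2 + 8.7 + 9.0 + 6.8 + 7.2 = 45.4.
Σw·x = 132625.9; x̄ = 132625.9/45.4 ≈ 2921.28.
Offset from x = 2911: 2921.28 − 2911 ≈ 10.28.

≈ 10.3 px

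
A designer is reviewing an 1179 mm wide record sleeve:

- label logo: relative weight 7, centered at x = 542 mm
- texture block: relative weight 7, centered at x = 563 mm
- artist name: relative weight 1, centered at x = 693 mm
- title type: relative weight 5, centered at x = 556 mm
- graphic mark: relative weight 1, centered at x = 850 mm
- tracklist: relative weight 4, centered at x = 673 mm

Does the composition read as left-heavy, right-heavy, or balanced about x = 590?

balanced

Total weight = 7 + 7 + 1 + 5 + 1 + 4 = 25.
x: moment 14750 / weight 25 ≈ 590.00
590.00 = 590 exactly: balanced.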